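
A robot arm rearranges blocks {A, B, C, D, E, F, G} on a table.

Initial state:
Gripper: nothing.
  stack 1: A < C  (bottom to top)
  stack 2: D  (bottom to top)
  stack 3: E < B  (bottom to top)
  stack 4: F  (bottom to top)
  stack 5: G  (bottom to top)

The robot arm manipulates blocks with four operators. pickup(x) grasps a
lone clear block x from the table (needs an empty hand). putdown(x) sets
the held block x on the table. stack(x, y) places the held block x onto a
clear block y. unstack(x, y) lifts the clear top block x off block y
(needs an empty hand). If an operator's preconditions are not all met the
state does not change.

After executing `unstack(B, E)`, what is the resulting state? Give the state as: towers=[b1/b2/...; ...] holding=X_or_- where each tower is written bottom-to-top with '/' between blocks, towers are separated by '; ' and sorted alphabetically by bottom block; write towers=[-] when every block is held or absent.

towers=[A/C; D; E; F; G] holding=B

before: towers=[A/C; D; E/B; F; G] holding=-
pre[unstack(B, E)]: on(B,E) ok, clear(B) ok, handempty ok
all met → apply unstack(B, E)
after:  towers=[A/C; D; E; F; G] holding=B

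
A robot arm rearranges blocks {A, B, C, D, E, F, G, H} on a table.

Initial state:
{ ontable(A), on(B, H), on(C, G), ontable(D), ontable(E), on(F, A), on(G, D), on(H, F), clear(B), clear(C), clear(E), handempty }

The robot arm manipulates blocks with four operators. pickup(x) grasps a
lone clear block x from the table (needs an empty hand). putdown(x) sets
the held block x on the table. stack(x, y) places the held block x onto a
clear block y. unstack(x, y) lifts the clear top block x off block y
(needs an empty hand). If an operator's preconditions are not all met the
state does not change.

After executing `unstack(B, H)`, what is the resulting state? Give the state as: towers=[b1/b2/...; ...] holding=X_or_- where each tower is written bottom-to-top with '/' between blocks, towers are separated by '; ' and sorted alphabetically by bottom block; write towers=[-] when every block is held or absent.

before: towers=[A/F/H/B; D/G/C; E] holding=-
pre[unstack(B, H)]: on(B,H) ok, clear(B) ok, handempty ok
all met → apply unstack(B, H)
after:  towers=[A/F/H; D/G/C; E] holding=B

towers=[A/F/H; D/G/C; E] holding=B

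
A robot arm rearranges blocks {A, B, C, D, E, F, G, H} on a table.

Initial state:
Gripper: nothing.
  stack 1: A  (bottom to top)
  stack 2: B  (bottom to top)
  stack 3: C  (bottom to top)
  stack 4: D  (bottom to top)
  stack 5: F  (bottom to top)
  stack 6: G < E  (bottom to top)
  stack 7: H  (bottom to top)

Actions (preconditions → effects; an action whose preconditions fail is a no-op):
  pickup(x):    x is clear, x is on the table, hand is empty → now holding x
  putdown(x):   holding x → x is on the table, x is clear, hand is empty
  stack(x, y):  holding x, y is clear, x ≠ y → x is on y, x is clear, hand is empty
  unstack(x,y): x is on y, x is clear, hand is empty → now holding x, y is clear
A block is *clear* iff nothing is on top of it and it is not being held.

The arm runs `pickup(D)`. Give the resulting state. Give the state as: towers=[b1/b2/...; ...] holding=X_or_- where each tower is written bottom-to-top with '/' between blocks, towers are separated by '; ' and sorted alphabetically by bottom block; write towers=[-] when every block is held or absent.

before: towers=[A; B; C; D; F; G/E; H] holding=-
pre[pickup(D)]: clear(D) ✓, ontable(D) ✓, handempty ✓
all met → apply pickup(D)
after:  towers=[A; B; C; F; G/E; H] holding=D

towers=[A; B; C; F; G/E; H] holding=D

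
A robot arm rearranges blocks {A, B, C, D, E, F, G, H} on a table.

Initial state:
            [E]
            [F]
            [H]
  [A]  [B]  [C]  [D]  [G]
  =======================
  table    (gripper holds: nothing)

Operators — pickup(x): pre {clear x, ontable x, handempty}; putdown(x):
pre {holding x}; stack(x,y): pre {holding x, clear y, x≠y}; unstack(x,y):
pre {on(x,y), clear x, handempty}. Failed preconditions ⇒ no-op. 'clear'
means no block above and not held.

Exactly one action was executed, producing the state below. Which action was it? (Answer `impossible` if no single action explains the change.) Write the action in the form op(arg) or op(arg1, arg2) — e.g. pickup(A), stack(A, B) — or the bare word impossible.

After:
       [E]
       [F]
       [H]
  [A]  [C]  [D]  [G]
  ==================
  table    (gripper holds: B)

target: towers=[A; C/H/F/E; D; G] holding=B
         pickup(G) → towers=[A; B; C/H/F/E; D] holding=G
         pickup(A) → towers=[B; C/H/F/E; D; G] holding=A
     unstack(E, F) → towers=[A; B; C/H/F; D; G] holding=E
         pickup(B) → towers=[A; C/H/F/E; D; G] holding=B  ← match
         pickup(D) → towers=[A; B; C/H/F/E; G] holding=D

pickup(B)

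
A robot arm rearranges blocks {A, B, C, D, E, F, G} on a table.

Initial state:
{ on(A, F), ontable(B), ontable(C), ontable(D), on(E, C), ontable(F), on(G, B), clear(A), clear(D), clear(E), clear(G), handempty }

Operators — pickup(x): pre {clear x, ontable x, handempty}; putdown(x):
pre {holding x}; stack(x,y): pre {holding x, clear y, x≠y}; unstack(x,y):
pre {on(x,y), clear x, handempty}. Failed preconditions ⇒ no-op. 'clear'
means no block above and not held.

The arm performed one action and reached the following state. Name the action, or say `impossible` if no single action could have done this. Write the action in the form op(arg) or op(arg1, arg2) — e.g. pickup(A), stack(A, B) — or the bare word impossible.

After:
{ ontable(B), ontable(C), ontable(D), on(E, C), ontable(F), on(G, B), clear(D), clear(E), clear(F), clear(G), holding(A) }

target: towers=[B/G; C/E; D; F] holding=A
     unstack(G, B) → towers=[B; C/E; D; F/A] holding=G
         pickup(D) → towers=[B/G; C/E; F/A] holding=D
     unstack(A, F) → towers=[B/G; C/E; D; F] holding=A  ← match
     unstack(E, C) → towers=[B/G; C; D; F/A] holding=E

unstack(A, F)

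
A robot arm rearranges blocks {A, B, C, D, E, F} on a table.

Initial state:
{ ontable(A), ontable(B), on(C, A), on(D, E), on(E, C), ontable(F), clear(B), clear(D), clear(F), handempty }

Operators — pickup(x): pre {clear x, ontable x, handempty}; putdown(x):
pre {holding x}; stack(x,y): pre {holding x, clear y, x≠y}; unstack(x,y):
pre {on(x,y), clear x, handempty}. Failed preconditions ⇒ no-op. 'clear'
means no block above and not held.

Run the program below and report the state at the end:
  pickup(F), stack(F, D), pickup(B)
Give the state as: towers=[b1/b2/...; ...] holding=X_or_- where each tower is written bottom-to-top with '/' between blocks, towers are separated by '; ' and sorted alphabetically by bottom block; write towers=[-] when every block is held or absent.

towers=[A/C/E/D/F] holding=B

step 1 (pickup(F)): towers=[A/C/E/D; B] holding=F
step 2 (stack(F, D)): towers=[A/C/E/D/F; B] holding=-
step 3 (pickup(B)): towers=[A/C/E/D/F] holding=B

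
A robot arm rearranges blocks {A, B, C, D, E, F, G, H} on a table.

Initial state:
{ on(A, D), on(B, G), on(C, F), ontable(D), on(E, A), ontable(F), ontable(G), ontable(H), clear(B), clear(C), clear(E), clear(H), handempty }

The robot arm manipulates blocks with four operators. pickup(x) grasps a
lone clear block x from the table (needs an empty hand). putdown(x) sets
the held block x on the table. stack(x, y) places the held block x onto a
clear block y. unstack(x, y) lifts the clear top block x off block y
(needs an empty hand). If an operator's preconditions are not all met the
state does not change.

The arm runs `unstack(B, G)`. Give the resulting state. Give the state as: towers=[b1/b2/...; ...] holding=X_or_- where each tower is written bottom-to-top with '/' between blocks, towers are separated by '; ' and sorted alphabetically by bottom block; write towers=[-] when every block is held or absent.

towers=[D/A/E; F/C; G; H] holding=B

before: towers=[D/A/E; F/C; G/B; H] holding=-
pre[unstack(B, G)]: on(B,G) ok, clear(B) ok, handempty ok
all met → apply unstack(B, G)
after:  towers=[D/A/E; F/C; G; H] holding=B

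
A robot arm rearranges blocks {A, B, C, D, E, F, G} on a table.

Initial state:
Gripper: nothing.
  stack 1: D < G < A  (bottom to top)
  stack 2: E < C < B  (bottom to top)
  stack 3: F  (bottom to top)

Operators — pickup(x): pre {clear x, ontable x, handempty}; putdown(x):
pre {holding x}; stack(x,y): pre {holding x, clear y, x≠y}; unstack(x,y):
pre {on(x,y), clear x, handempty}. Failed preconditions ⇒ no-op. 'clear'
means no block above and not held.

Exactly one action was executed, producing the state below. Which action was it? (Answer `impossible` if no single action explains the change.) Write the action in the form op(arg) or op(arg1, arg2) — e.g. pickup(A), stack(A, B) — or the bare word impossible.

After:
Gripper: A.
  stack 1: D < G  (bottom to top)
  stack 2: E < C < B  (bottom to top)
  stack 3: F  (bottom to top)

target: towers=[D/G; E/C/B; F] holding=A
     unstack(B, C) → towers=[D/G/A; E/C; F] holding=B
         pickup(F) → towers=[D/G/A; E/C/B] holding=F
     unstack(A, G) → towers=[D/G; E/C/B; F] holding=A  ← match

unstack(A, G)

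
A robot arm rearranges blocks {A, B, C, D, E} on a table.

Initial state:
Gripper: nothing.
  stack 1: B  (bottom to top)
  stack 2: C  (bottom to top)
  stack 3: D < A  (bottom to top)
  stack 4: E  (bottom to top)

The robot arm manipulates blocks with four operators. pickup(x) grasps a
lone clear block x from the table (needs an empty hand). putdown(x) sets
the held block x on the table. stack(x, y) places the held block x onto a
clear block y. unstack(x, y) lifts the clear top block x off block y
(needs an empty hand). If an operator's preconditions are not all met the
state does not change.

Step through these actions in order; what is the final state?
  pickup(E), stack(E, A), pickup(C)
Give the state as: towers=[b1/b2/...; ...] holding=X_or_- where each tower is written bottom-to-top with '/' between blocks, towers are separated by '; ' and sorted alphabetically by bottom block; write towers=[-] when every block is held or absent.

towers=[B; D/A/E] holding=C

step 1 (pickup(E)): towers=[B; C; D/A] holding=E
step 2 (stack(E, A)): towers=[B; C; D/A/E] holding=-
step 3 (pickup(C)): towers=[B; D/A/E] holding=C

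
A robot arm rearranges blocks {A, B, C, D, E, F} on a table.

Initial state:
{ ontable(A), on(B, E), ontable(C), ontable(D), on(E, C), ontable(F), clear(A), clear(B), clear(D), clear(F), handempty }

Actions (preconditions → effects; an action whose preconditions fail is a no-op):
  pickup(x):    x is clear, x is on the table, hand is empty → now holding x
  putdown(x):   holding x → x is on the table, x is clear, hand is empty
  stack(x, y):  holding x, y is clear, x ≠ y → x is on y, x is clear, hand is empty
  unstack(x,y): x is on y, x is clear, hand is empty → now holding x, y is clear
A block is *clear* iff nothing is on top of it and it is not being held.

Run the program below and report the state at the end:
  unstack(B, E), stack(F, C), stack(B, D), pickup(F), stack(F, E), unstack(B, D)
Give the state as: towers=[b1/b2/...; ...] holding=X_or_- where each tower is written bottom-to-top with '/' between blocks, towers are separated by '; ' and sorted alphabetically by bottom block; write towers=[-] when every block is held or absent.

step 1 (unstack(B, E)): towers=[A; C/E; D; F] holding=B
step 2 (stack(F, C)) [no-op]: towers=[A; C/E; D; F] holding=B
step 3 (stack(B, D)): towers=[A; C/E; D/B; F] holding=-
step 4 (pickup(F)): towers=[A; C/E; D/B] holding=F
step 5 (stack(F, E)): towers=[A; C/E/F; D/B] holding=-
step 6 (unstack(B, D)): towers=[A; C/E/F; D] holding=B

towers=[A; C/E/F; D] holding=B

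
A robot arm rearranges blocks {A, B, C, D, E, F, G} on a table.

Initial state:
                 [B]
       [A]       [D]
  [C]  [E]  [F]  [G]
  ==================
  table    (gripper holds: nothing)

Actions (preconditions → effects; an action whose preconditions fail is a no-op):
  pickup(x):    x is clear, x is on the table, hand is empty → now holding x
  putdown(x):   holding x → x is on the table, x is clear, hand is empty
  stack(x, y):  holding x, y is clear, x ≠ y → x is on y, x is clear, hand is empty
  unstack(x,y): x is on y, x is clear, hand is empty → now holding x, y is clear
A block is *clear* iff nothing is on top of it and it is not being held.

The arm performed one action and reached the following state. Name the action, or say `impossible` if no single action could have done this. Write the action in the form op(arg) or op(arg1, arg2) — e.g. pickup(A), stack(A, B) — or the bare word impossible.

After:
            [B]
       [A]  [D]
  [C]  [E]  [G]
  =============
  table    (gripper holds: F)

pickup(F)

target: towers=[C; E/A; G/D/B] holding=F
     unstack(B, D) → towers=[C; E/A; F; G/D] holding=B
         pickup(F) → towers=[C; E/A; G/D/B] holding=F  ← match
     unstack(A, E) → towers=[C; E; F; G/D/B] holding=A
         pickup(C) → towers=[E/A; F; G/D/B] holding=C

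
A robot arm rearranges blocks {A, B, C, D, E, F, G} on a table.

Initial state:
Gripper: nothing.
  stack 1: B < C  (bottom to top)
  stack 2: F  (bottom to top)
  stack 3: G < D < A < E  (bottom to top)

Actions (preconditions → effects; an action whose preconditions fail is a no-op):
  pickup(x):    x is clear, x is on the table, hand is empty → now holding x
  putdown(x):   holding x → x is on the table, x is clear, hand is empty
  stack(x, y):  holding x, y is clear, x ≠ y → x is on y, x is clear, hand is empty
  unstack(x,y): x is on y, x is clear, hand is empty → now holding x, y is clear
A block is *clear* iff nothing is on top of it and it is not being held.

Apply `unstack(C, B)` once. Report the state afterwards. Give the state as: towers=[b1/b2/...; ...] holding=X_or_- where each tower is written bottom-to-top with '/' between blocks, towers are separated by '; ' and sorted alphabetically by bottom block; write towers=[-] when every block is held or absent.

before: towers=[B/C; F; G/D/A/E] holding=-
pre[unstack(C, B)]: on(C,B) yes, clear(C) yes, handempty yes
all met → apply unstack(C, B)
after:  towers=[B; F; G/D/A/E] holding=C

towers=[B; F; G/D/A/E] holding=C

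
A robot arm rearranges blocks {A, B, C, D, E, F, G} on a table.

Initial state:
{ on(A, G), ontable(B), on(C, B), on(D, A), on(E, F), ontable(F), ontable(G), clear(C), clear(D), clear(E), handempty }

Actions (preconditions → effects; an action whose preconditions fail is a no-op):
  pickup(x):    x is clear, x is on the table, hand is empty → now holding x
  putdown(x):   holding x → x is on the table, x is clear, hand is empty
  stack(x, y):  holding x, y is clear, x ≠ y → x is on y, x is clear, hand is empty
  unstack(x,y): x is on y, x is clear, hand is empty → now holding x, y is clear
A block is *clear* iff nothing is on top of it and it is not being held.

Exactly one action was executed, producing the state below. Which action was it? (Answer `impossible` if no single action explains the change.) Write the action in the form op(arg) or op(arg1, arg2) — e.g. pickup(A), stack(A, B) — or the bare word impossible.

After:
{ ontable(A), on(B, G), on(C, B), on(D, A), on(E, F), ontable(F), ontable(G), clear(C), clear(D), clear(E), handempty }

target: towers=[A/D; F/E; G/B/C] holding=-
     unstack(D, A) → towers=[B/C; F/E; G/A] holding=D
     unstack(E, F) → towers=[B/C; F; G/A/D] holding=E
     unstack(C, B) → towers=[B; F/E; G/A/D] holding=C
none of the 3 applicable actions match → impossible

impossible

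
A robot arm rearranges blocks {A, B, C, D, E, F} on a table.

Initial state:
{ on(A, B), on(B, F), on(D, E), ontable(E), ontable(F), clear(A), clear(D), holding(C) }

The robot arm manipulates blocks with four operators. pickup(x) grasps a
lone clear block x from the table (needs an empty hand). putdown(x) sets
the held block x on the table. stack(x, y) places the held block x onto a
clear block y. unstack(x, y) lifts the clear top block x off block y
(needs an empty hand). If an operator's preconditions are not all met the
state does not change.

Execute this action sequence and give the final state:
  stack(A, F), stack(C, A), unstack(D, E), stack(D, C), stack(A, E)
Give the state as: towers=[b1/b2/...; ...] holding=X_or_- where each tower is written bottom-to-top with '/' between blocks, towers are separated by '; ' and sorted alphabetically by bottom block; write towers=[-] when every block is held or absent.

step 1 (stack(A, F)) [no-op]: towers=[E/D; F/B/A] holding=C
step 2 (stack(C, A)): towers=[E/D; F/B/A/C] holding=-
step 3 (unstack(D, E)): towers=[E; F/B/A/C] holding=D
step 4 (stack(D, C)): towers=[E; F/B/A/C/D] holding=-
step 5 (stack(A, E)) [no-op]: towers=[E; F/B/A/C/D] holding=-

towers=[E; F/B/A/C/D] holding=-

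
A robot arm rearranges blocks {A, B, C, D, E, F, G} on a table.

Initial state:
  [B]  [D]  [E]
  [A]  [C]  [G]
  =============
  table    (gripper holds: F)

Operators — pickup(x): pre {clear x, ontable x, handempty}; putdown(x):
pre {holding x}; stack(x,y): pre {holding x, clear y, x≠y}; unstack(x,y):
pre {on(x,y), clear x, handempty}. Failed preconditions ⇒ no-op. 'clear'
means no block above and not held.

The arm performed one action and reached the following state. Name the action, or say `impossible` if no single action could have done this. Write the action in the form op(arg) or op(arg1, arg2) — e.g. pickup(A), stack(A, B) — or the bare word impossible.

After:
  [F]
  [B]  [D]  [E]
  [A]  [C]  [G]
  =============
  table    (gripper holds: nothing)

target: towers=[A/B/F; C/D; G/E] holding=-
        putdown(F) → towers=[A/B; C/D; F; G/E] holding=-
       stack(F, B) → towers=[A/B/F; C/D; G/E] holding=-  ← match
       stack(F, D) → towers=[A/B; C/D/F; G/E] holding=-
       stack(F, E) → towers=[A/B; C/D; G/E/F] holding=-

stack(F, B)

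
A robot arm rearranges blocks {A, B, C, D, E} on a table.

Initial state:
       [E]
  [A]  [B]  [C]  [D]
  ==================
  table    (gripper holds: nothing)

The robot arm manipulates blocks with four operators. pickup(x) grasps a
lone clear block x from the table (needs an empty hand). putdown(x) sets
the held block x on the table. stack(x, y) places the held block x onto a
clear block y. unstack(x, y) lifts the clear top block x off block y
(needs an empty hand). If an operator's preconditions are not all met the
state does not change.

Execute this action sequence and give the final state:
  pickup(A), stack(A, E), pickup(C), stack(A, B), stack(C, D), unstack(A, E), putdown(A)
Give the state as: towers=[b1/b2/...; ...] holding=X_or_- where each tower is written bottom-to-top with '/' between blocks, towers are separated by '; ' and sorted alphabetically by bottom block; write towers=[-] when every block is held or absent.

step 1 (pickup(A)): towers=[B/E; C; D] holding=A
step 2 (stack(A, E)): towers=[B/E/A; C; D] holding=-
step 3 (pickup(C)): towers=[B/E/A; D] holding=C
step 4 (stack(A, B)) [no-op]: towers=[B/E/A; D] holding=C
step 5 (stack(C, D)): towers=[B/E/A; D/C] holding=-
step 6 (unstack(A, E)): towers=[B/E; D/C] holding=A
step 7 (putdown(A)): towers=[A; B/E; D/C] holding=-

towers=[A; B/E; D/C] holding=-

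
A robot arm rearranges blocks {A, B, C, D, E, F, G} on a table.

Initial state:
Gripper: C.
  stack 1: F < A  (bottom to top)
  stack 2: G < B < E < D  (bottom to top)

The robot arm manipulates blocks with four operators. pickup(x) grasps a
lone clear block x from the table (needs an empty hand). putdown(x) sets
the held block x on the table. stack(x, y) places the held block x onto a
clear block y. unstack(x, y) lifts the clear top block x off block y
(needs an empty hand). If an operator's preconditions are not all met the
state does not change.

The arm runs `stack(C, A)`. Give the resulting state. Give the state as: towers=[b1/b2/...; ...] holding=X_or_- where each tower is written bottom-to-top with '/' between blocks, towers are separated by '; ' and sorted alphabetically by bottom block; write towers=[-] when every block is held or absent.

before: towers=[F/A; G/B/E/D] holding=C
pre[stack(C, A)]: holding(C) yes, clear(A) yes, C≠A yes
all met → apply stack(C, A)
after:  towers=[F/A/C; G/B/E/D] holding=-

towers=[F/A/C; G/B/E/D] holding=-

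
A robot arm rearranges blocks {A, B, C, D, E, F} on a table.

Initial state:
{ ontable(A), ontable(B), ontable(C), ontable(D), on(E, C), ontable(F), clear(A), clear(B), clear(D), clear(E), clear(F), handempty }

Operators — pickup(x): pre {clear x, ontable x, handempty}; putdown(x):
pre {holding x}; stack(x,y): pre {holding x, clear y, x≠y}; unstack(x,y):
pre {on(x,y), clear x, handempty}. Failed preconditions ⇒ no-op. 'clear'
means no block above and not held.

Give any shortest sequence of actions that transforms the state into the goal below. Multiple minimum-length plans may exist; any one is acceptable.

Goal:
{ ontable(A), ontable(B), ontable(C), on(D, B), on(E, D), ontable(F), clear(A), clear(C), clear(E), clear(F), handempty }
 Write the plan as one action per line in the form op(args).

pickup(D)
stack(D, B)
unstack(E, C)
stack(E, D)

step 1 (pickup(D)): towers=[A; B; C/E; F] holding=D
step 2 (stack(D, B)): towers=[A; B/D; C/E; F] holding=-
step 3 (unstack(E, C)): towers=[A; B/D; C; F] holding=E
step 4 (stack(E, D)): towers=[A; B/D/E; C; F] holding=-
goal check: towers=[A; B/D/E; C; F] holding=- — reached (length 4, optimal by BFS)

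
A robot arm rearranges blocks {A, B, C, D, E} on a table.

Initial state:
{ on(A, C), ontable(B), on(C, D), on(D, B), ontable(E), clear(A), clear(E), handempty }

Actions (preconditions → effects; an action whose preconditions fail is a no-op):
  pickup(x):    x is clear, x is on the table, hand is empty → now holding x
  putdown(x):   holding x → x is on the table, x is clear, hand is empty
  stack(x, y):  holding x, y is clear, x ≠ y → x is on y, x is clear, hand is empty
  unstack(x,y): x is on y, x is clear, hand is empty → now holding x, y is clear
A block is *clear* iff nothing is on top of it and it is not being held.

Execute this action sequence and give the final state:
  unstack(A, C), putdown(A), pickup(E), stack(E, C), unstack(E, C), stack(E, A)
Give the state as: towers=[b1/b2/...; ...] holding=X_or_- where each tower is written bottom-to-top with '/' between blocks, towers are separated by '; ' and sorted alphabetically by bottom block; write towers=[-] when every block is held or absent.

towers=[A/E; B/D/C] holding=-

step 1 (unstack(A, C)): towers=[B/D/C; E] holding=A
step 2 (putdown(A)): towers=[A; B/D/C; E] holding=-
step 3 (pickup(E)): towers=[A; B/D/C] holding=E
step 4 (stack(E, C)): towers=[A; B/D/C/E] holding=-
step 5 (unstack(E, C)): towers=[A; B/D/C] holding=E
step 6 (stack(E, A)): towers=[A/E; B/D/C] holding=-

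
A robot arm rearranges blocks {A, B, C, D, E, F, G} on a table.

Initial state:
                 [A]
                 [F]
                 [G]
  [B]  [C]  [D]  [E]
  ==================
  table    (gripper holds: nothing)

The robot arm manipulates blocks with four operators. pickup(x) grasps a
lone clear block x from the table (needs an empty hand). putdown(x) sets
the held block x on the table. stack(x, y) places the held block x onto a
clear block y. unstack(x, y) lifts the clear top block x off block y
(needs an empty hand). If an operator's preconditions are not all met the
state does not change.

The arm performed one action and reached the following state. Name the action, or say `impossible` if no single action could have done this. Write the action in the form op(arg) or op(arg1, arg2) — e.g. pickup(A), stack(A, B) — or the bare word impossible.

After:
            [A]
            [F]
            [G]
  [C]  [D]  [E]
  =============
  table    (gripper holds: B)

pickup(B)

target: towers=[C; D; E/G/F/A] holding=B
         pickup(B) → towers=[C; D; E/G/F/A] holding=B  ← match
         pickup(D) → towers=[B; C; E/G/F/A] holding=D
     unstack(A, F) → towers=[B; C; D; E/G/F] holding=A
         pickup(C) → towers=[B; D; E/G/F/A] holding=C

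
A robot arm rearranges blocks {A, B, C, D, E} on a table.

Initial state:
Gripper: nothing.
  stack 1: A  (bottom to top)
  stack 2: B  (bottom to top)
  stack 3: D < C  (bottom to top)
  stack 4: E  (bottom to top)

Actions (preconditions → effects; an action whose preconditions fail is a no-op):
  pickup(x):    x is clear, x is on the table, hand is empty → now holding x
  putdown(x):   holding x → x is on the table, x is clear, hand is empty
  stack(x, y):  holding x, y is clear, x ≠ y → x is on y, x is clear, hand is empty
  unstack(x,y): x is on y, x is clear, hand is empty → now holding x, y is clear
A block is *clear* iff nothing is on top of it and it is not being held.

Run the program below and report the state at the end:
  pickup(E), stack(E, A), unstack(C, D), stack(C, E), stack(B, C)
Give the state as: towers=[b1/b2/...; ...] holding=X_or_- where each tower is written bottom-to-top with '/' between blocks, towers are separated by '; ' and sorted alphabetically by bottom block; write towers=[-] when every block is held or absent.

towers=[A/E/C; B; D] holding=-

step 1 (pickup(E)): towers=[A; B; D/C] holding=E
step 2 (stack(E, A)): towers=[A/E; B; D/C] holding=-
step 3 (unstack(C, D)): towers=[A/E; B; D] holding=C
step 4 (stack(C, E)): towers=[A/E/C; B; D] holding=-
step 5 (stack(B, C)) [no-op]: towers=[A/E/C; B; D] holding=-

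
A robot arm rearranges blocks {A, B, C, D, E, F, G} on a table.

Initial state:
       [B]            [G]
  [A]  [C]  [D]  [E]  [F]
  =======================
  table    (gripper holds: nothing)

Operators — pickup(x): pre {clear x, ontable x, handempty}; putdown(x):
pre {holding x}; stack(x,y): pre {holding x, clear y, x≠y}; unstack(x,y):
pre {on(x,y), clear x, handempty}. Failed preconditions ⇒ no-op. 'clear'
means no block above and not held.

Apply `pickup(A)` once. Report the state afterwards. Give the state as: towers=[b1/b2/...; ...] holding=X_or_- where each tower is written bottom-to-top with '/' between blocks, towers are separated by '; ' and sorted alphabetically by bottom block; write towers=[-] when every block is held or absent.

before: towers=[A; C/B; D; E; F/G] holding=-
pre[pickup(A)]: clear(A) yes, ontable(A) yes, handempty yes
all met → apply pickup(A)
after:  towers=[C/B; D; E; F/G] holding=A

towers=[C/B; D; E; F/G] holding=A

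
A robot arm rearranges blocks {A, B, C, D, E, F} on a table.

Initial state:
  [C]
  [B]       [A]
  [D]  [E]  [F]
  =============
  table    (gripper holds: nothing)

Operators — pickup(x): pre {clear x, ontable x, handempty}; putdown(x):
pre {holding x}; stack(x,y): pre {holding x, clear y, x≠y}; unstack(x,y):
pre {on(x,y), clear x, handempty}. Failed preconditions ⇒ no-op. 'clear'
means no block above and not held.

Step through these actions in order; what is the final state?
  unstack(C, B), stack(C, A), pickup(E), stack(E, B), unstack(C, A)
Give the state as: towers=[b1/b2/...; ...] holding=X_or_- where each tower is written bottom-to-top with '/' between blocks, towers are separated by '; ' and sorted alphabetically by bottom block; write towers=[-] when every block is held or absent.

towers=[D/B/E; F/A] holding=C

step 1 (unstack(C, B)): towers=[D/B; E; F/A] holding=C
step 2 (stack(C, A)): towers=[D/B; E; F/A/C] holding=-
step 3 (pickup(E)): towers=[D/B; F/A/C] holding=E
step 4 (stack(E, B)): towers=[D/B/E; F/A/C] holding=-
step 5 (unstack(C, A)): towers=[D/B/E; F/A] holding=C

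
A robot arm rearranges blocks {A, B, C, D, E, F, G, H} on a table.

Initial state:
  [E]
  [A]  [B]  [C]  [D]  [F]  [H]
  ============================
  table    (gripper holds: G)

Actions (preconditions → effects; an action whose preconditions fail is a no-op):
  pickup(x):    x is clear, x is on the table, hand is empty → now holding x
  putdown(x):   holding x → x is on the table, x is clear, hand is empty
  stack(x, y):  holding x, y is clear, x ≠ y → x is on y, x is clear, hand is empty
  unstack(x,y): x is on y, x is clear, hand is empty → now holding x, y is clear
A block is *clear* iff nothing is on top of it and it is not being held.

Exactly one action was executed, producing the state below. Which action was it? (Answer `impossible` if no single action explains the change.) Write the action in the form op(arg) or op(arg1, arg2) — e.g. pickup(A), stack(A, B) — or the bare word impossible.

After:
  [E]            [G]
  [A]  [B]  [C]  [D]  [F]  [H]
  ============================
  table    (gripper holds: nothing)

target: towers=[A/E; B; C; D/G; F; H] holding=-
        putdown(G) → towers=[A/E; B; C; D; F; G; H] holding=-
       stack(G, E) → towers=[A/E/G; B; C; D; F; H] holding=-
       stack(G, H) → towers=[A/E; B; C; D; F; H/G] holding=-
       stack(G, B) → towers=[A/E; B/G; C; D; F; H] holding=-
       stack(G, F) → towers=[A/E; B; C; D; F/G; H] holding=-
       stack(G, D) → towers=[A/E; B; C; D/G; F; H] holding=-  ← match
       stack(G, C) → towers=[A/E; B; C/G; D; F; H] holding=-

stack(G, D)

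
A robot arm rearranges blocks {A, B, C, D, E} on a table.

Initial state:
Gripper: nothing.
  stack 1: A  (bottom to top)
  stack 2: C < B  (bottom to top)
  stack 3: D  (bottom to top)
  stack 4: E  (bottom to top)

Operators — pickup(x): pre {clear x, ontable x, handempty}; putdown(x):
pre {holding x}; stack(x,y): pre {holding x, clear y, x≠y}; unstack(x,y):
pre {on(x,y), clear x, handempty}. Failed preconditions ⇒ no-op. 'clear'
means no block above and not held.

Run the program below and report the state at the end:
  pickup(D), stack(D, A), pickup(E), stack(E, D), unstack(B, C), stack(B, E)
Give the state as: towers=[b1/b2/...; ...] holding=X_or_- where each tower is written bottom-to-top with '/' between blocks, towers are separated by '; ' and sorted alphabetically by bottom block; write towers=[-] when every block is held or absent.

towers=[A/D/E/B; C] holding=-

step 1 (pickup(D)): towers=[A; C/B; E] holding=D
step 2 (stack(D, A)): towers=[A/D; C/B; E] holding=-
step 3 (pickup(E)): towers=[A/D; C/B] holding=E
step 4 (stack(E, D)): towers=[A/D/E; C/B] holding=-
step 5 (unstack(B, C)): towers=[A/D/E; C] holding=B
step 6 (stack(B, E)): towers=[A/D/E/B; C] holding=-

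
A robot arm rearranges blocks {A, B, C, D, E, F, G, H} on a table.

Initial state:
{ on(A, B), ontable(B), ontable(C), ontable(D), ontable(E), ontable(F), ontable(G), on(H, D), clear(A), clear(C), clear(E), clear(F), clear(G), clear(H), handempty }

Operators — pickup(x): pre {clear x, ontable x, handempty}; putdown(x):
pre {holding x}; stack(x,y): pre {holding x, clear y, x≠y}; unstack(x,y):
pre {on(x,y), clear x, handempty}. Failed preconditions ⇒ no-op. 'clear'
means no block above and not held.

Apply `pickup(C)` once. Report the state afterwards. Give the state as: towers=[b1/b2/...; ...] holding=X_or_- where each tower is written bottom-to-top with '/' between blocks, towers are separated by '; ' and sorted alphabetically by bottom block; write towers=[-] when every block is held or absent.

before: towers=[B/A; C; D/H; E; F; G] holding=-
pre[pickup(C)]: clear(C) yes, ontable(C) yes, handempty yes
all met → apply pickup(C)
after:  towers=[B/A; D/H; E; F; G] holding=C

towers=[B/A; D/H; E; F; G] holding=C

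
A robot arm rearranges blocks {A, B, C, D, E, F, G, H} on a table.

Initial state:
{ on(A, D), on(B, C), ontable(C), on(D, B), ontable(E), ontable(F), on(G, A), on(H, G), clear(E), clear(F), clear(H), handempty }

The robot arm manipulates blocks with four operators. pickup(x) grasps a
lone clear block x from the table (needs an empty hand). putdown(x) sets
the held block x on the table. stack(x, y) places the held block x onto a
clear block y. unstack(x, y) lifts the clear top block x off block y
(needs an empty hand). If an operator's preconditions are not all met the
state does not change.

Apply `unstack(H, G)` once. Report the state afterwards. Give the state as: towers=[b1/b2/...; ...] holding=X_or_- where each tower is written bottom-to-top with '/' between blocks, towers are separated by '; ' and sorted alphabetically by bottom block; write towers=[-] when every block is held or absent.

towers=[C/B/D/A/G; E; F] holding=H

before: towers=[C/B/D/A/G/H; E; F] holding=-
pre[unstack(H, G)]: on(H,G) ✓, clear(H) ✓, handempty ✓
all met → apply unstack(H, G)
after:  towers=[C/B/D/A/G; E; F] holding=H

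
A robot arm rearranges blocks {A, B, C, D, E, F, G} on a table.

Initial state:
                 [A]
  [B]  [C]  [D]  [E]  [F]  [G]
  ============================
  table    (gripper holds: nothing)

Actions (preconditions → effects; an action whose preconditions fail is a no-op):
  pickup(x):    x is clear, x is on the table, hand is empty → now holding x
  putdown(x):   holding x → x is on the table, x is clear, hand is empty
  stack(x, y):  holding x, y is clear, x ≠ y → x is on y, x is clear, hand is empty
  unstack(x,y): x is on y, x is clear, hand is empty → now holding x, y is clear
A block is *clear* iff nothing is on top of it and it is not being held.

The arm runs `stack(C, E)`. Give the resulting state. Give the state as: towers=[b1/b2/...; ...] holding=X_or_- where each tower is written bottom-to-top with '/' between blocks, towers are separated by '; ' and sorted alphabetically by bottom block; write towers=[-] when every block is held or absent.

before: towers=[B; C; D; E/A; F; G] holding=-
pre[stack(C, E)]: holding(C) no, clear(E) no, C≠E yes
holding(C), clear(E) unmet → stack(C, E) is a no-op
after:  towers=[B; C; D; E/A; F; G] holding=-

towers=[B; C; D; E/A; F; G] holding=-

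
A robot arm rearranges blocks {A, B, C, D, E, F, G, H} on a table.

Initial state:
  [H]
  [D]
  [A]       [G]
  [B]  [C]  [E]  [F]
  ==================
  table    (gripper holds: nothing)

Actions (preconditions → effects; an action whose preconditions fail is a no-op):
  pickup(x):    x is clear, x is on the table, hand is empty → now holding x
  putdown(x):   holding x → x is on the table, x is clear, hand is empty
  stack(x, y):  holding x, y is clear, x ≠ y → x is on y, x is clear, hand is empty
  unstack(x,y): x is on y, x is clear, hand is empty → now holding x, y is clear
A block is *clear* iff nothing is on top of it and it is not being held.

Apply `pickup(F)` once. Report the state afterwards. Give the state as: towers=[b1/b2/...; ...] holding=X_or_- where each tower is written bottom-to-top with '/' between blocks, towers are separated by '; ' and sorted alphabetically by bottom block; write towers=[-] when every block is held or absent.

towers=[B/A/D/H; C; E/G] holding=F

before: towers=[B/A/D/H; C; E/G; F] holding=-
pre[pickup(F)]: clear(F) yes, ontable(F) yes, handempty yes
all met → apply pickup(F)
after:  towers=[B/A/D/H; C; E/G] holding=F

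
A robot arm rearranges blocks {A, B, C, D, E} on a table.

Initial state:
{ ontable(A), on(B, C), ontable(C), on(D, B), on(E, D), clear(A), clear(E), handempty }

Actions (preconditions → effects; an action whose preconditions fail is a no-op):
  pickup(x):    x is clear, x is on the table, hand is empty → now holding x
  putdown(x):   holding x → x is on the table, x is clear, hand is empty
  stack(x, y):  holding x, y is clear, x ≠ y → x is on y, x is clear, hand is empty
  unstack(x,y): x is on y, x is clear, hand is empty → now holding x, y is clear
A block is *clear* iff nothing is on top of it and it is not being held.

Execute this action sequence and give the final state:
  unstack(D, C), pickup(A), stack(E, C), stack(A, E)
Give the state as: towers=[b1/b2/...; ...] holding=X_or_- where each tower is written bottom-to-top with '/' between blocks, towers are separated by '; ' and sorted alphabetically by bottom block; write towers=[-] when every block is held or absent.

step 1 (unstack(D, C)) [no-op]: towers=[A; C/B/D/E] holding=-
step 2 (pickup(A)): towers=[C/B/D/E] holding=A
step 3 (stack(E, C)) [no-op]: towers=[C/B/D/E] holding=A
step 4 (stack(A, E)): towers=[C/B/D/E/A] holding=-

towers=[C/B/D/E/A] holding=-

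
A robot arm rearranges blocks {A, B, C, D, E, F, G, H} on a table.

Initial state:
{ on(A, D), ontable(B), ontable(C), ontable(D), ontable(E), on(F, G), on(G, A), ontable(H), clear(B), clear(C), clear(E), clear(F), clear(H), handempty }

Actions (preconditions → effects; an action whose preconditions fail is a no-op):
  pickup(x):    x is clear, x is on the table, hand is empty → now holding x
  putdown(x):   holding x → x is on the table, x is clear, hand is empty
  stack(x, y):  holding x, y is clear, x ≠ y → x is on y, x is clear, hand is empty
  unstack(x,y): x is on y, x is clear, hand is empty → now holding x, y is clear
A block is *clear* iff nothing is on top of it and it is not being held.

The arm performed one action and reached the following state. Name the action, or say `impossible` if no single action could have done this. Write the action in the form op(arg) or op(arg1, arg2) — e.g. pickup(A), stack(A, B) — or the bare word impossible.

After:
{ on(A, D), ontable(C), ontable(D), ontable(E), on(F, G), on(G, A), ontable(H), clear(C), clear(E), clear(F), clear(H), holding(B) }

pickup(B)

target: towers=[C; D/A/G/F; E; H] holding=B
         pickup(E) → towers=[B; C; D/A/G/F; H] holding=E
         pickup(H) → towers=[B; C; D/A/G/F; E] holding=H
         pickup(B) → towers=[C; D/A/G/F; E; H] holding=B  ← match
     unstack(F, G) → towers=[B; C; D/A/G; E; H] holding=F
         pickup(C) → towers=[B; D/A/G/F; E; H] holding=C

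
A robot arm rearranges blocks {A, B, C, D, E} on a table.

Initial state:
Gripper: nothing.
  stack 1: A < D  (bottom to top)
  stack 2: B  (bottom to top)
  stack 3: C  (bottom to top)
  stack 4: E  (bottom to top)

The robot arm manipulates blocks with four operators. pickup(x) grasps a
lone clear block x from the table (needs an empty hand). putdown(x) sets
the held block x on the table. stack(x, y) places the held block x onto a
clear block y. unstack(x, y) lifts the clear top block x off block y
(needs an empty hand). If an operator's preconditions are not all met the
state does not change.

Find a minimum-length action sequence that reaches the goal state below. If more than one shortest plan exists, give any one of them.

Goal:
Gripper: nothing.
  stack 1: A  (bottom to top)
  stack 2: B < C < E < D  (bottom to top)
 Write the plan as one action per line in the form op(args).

pickup(C)
stack(C, B)
pickup(E)
stack(E, C)
unstack(D, A)
stack(D, E)

step 1 (pickup(C)): towers=[A/D; B; E] holding=C
step 2 (stack(C, B)): towers=[A/D; B/C; E] holding=-
step 3 (pickup(E)): towers=[A/D; B/C] holding=E
step 4 (stack(E, C)): towers=[A/D; B/C/E] holding=-
step 5 (unstack(D, A)): towers=[A; B/C/E] holding=D
step 6 (stack(D, E)): towers=[A; B/C/E/D] holding=-
goal check: towers=[A; B/C/E/D] holding=- — reached (length 6, optimal by BFS)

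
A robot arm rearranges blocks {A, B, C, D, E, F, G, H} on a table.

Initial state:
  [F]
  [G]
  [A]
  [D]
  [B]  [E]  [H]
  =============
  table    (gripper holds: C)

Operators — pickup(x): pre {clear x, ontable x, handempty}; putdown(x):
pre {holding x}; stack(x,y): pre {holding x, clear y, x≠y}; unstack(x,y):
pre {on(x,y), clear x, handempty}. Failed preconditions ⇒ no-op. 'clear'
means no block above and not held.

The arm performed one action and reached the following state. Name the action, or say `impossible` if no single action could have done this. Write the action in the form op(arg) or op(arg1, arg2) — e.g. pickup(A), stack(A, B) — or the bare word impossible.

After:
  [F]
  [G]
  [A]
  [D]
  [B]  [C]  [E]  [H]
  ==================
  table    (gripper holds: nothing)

putdown(C)

target: towers=[B/D/A/G/F; C; E; H] holding=-
        putdown(C) → towers=[B/D/A/G/F; C; E; H] holding=-  ← match
       stack(C, E) → towers=[B/D/A/G/F; E/C; H] holding=-
       stack(C, H) → towers=[B/D/A/G/F; E; H/C] holding=-
       stack(C, F) → towers=[B/D/A/G/F/C; E; H] holding=-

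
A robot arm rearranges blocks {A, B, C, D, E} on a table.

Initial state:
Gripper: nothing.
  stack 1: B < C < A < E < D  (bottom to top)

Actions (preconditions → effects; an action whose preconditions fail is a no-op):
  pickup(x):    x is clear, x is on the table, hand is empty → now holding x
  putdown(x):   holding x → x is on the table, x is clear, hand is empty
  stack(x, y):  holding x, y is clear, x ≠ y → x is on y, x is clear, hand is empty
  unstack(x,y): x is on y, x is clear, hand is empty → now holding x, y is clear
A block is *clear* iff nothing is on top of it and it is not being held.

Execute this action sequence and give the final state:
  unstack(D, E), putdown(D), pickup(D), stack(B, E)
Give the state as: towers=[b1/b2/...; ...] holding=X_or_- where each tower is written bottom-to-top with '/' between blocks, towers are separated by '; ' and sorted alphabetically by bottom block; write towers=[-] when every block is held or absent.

towers=[B/C/A/E] holding=D

step 1 (unstack(D, E)): towers=[B/C/A/E] holding=D
step 2 (putdown(D)): towers=[B/C/A/E; D] holding=-
step 3 (pickup(D)): towers=[B/C/A/E] holding=D
step 4 (stack(B, E)) [no-op]: towers=[B/C/A/E] holding=D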